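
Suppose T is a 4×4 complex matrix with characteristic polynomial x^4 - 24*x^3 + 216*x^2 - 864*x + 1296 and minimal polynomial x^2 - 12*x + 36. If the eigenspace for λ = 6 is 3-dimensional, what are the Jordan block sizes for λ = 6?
Block sizes for λ = 6: [2, 1, 1]

Step 1 — from the characteristic polynomial, algebraic multiplicity of λ = 6 is 4. From dim ker(T − (6)·I) = 3, there are exactly 3 Jordan blocks for λ = 6.
Step 2 — from the minimal polynomial, the factor (x − 6)^2 tells us the largest block for λ = 6 has size 2.
Step 3 — with total size 4, 3 blocks, and largest block 2, the block sizes (in nonincreasing order) are [2, 1, 1].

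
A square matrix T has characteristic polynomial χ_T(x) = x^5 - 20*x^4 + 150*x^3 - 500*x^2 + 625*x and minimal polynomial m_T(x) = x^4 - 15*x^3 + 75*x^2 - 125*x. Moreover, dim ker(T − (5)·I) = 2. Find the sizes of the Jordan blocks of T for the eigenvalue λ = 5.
Block sizes for λ = 5: [3, 1]

Step 1 — from the characteristic polynomial, algebraic multiplicity of λ = 5 is 4. From dim ker(T − (5)·I) = 2, there are exactly 2 Jordan blocks for λ = 5.
Step 2 — from the minimal polynomial, the factor (x − 5)^3 tells us the largest block for λ = 5 has size 3.
Step 3 — with total size 4, 2 blocks, and largest block 3, the block sizes (in nonincreasing order) are [3, 1].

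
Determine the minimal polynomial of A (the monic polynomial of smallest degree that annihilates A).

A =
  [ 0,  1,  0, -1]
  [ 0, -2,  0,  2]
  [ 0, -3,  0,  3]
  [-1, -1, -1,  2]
x^3

The characteristic polynomial is χ_A(x) = x^4, so the eigenvalues are known. The minimal polynomial is
  m_A(x) = Π_λ (x − λ)^{k_λ}
where k_λ is the size of the *largest* Jordan block for λ (equivalently, the smallest k with (A − λI)^k v = 0 for every generalised eigenvector v of λ).

  λ = 0: largest Jordan block has size 3, contributing (x − 0)^3

So m_A(x) = x^3 = x^3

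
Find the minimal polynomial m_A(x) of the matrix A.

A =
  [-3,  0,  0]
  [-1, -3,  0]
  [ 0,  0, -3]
x^2 + 6*x + 9

The characteristic polynomial is χ_A(x) = (x + 3)^3, so the eigenvalues are known. The minimal polynomial is
  m_A(x) = Π_λ (x − λ)^{k_λ}
where k_λ is the size of the *largest* Jordan block for λ (equivalently, the smallest k with (A − λI)^k v = 0 for every generalised eigenvector v of λ).

  λ = -3: largest Jordan block has size 2, contributing (x + 3)^2

So m_A(x) = (x + 3)^2 = x^2 + 6*x + 9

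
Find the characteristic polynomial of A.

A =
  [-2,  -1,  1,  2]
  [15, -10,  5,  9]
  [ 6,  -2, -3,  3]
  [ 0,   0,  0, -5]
x^4 + 20*x^3 + 150*x^2 + 500*x + 625

Expanding det(x·I − A) (e.g. by cofactor expansion or by noting that A is similar to its Jordan form J, which has the same characteristic polynomial as A) gives
  χ_A(x) = x^4 + 20*x^3 + 150*x^2 + 500*x + 625
which factors as (x + 5)^4. The eigenvalues (with algebraic multiplicities) are λ = -5 with multiplicity 4.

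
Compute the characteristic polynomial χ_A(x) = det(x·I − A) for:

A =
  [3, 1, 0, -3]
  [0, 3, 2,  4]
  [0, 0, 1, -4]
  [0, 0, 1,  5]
x^4 - 12*x^3 + 54*x^2 - 108*x + 81

Expanding det(x·I − A) (e.g. by cofactor expansion or by noting that A is similar to its Jordan form J, which has the same characteristic polynomial as A) gives
  χ_A(x) = x^4 - 12*x^3 + 54*x^2 - 108*x + 81
which factors as (x - 3)^4. The eigenvalues (with algebraic multiplicities) are λ = 3 with multiplicity 4.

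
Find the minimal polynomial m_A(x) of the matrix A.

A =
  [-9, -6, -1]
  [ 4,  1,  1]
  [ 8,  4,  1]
x^3 + 7*x^2 + 11*x + 5

The characteristic polynomial is χ_A(x) = (x + 1)^2*(x + 5), so the eigenvalues are known. The minimal polynomial is
  m_A(x) = Π_λ (x − λ)^{k_λ}
where k_λ is the size of the *largest* Jordan block for λ (equivalently, the smallest k with (A − λI)^k v = 0 for every generalised eigenvector v of λ).

  λ = -5: largest Jordan block has size 1, contributing (x + 5)
  λ = -1: largest Jordan block has size 2, contributing (x + 1)^2

So m_A(x) = (x + 1)^2*(x + 5) = x^3 + 7*x^2 + 11*x + 5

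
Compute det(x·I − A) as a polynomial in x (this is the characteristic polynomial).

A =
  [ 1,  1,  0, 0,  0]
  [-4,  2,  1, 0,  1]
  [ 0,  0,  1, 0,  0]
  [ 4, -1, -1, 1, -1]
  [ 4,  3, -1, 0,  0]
x^5 - 5*x^4 + 10*x^3 - 10*x^2 + 5*x - 1

Expanding det(x·I − A) (e.g. by cofactor expansion or by noting that A is similar to its Jordan form J, which has the same characteristic polynomial as A) gives
  χ_A(x) = x^5 - 5*x^4 + 10*x^3 - 10*x^2 + 5*x - 1
which factors as (x - 1)^5. The eigenvalues (with algebraic multiplicities) are λ = 1 with multiplicity 5.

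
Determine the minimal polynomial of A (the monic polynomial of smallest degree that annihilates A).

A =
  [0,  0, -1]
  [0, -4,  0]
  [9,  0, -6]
x^3 + 10*x^2 + 33*x + 36

The characteristic polynomial is χ_A(x) = (x + 3)^2*(x + 4), so the eigenvalues are known. The minimal polynomial is
  m_A(x) = Π_λ (x − λ)^{k_λ}
where k_λ is the size of the *largest* Jordan block for λ (equivalently, the smallest k with (A − λI)^k v = 0 for every generalised eigenvector v of λ).

  λ = -4: largest Jordan block has size 1, contributing (x + 4)
  λ = -3: largest Jordan block has size 2, contributing (x + 3)^2

So m_A(x) = (x + 3)^2*(x + 4) = x^3 + 10*x^2 + 33*x + 36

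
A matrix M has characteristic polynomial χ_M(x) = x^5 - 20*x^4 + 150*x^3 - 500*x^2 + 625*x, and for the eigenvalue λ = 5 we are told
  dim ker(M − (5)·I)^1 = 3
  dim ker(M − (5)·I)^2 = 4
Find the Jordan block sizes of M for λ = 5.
Block sizes for λ = 5: [2, 1, 1]

From the dimensions of kernels of powers, the number of Jordan blocks of size at least j is d_j − d_{j−1} where d_j = dim ker(N^j) (with d_0 = 0). Computing the differences gives [3, 1].
The number of blocks of size exactly k is (#blocks of size ≥ k) − (#blocks of size ≥ k + 1), so the partition is: 2 block(s) of size 1, 1 block(s) of size 2.
In nonincreasing order the block sizes are [2, 1, 1].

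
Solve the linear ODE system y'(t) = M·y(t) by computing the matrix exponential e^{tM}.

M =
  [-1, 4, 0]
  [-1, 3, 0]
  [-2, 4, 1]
e^{tM} =
  [-2*t*exp(t) + exp(t), 4*t*exp(t), 0]
  [-t*exp(t), 2*t*exp(t) + exp(t), 0]
  [-2*t*exp(t), 4*t*exp(t), exp(t)]

Strategy: write M = P · J · P⁻¹ where J is a Jordan canonical form, so e^{tM} = P · e^{tJ} · P⁻¹, and e^{tJ} can be computed block-by-block.

M has Jordan form
J =
  [1, 1, 0]
  [0, 1, 0]
  [0, 0, 1]
(up to reordering of blocks).

Per-block formulas:
  For a 1×1 block at λ = 1: exp(t · [1]) = [e^(1t)].
  For a 2×2 Jordan block J_2(1): exp(t · J_2(1)) = e^(1t)·(I + t·N), where N is the 2×2 nilpotent shift.

After assembling e^{tJ} and conjugating by P, we get:

e^{tM} =
  [-2*t*exp(t) + exp(t), 4*t*exp(t), 0]
  [-t*exp(t), 2*t*exp(t) + exp(t), 0]
  [-2*t*exp(t), 4*t*exp(t), exp(t)]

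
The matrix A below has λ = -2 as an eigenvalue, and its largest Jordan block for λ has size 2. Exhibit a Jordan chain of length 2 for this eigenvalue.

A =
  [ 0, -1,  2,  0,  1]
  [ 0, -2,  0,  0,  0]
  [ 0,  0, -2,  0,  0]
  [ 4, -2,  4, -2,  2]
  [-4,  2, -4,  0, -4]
A Jordan chain for λ = -2 of length 2:
v_1 = (2, 0, 0, 4, -4)ᵀ
v_2 = (1, 0, 0, 0, 0)ᵀ

Let N = A − (-2)·I. We want v_2 with N^2 v_2 = 0 but N^1 v_2 ≠ 0; then v_{j-1} := N · v_j for j = 2, …, 2.

Pick v_2 = (1, 0, 0, 0, 0)ᵀ.
Then v_1 = N · v_2 = (2, 0, 0, 4, -4)ᵀ.

Sanity check: (A − (-2)·I) v_1 = (0, 0, 0, 0, 0)ᵀ = 0. ✓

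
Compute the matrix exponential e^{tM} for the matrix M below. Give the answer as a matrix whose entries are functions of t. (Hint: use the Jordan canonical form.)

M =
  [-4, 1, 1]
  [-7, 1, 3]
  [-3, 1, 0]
e^{tM} =
  [-t^2*exp(-t)/2 - 3*t*exp(-t) + exp(-t), t*exp(-t), t^2*exp(-t)/2 + t*exp(-t)]
  [-t^2*exp(-t) - 7*t*exp(-t), 2*t*exp(-t) + exp(-t), t^2*exp(-t) + 3*t*exp(-t)]
  [-t^2*exp(-t)/2 - 3*t*exp(-t), t*exp(-t), t^2*exp(-t)/2 + t*exp(-t) + exp(-t)]

Strategy: write M = P · J · P⁻¹ where J is a Jordan canonical form, so e^{tM} = P · e^{tJ} · P⁻¹, and e^{tJ} can be computed block-by-block.

M has Jordan form
J =
  [-1,  1,  0]
  [ 0, -1,  1]
  [ 0,  0, -1]
(up to reordering of blocks).

Per-block formulas:
  For a 3×3 Jordan block J_3(-1): exp(t · J_3(-1)) = e^(-1t)·(I + t·N + (t^2/2)·N^2), where N is the 3×3 nilpotent shift.

After assembling e^{tJ} and conjugating by P, we get:

e^{tM} =
  [-t^2*exp(-t)/2 - 3*t*exp(-t) + exp(-t), t*exp(-t), t^2*exp(-t)/2 + t*exp(-t)]
  [-t^2*exp(-t) - 7*t*exp(-t), 2*t*exp(-t) + exp(-t), t^2*exp(-t) + 3*t*exp(-t)]
  [-t^2*exp(-t)/2 - 3*t*exp(-t), t*exp(-t), t^2*exp(-t)/2 + t*exp(-t) + exp(-t)]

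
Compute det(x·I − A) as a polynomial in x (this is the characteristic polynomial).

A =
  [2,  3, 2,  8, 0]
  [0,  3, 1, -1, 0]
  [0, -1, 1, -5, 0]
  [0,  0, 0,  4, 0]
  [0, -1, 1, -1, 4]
x^5 - 14*x^4 + 76*x^3 - 200*x^2 + 256*x - 128

Expanding det(x·I − A) (e.g. by cofactor expansion or by noting that A is similar to its Jordan form J, which has the same characteristic polynomial as A) gives
  χ_A(x) = x^5 - 14*x^4 + 76*x^3 - 200*x^2 + 256*x - 128
which factors as (x - 4)^2*(x - 2)^3. The eigenvalues (with algebraic multiplicities) are λ = 2 with multiplicity 3, λ = 4 with multiplicity 2.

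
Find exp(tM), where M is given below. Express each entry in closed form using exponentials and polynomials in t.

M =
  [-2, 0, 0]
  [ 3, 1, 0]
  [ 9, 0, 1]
e^{tM} =
  [exp(-2*t), 0, 0]
  [exp(t) - exp(-2*t), exp(t), 0]
  [3*exp(t) - 3*exp(-2*t), 0, exp(t)]

Strategy: write M = P · J · P⁻¹ where J is a Jordan canonical form, so e^{tM} = P · e^{tJ} · P⁻¹, and e^{tJ} can be computed block-by-block.

M has Jordan form
J =
  [-2, 0, 0]
  [ 0, 1, 0]
  [ 0, 0, 1]
(up to reordering of blocks).

Per-block formulas:
  For a 1×1 block at λ = -2: exp(t · [-2]) = [e^(-2t)].
  For a 1×1 block at λ = 1: exp(t · [1]) = [e^(1t)].

After assembling e^{tJ} and conjugating by P, we get:

e^{tM} =
  [exp(-2*t), 0, 0]
  [exp(t) - exp(-2*t), exp(t), 0]
  [3*exp(t) - 3*exp(-2*t), 0, exp(t)]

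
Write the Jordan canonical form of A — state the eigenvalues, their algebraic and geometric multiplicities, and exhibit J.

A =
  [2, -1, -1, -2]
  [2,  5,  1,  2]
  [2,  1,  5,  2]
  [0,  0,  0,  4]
J_2(4) ⊕ J_1(4) ⊕ J_1(4)

The characteristic polynomial is
  det(x·I − A) = x^4 - 16*x^3 + 96*x^2 - 256*x + 256 = (x - 4)^4

Eigenvalues and multiplicities (the geometric multiplicity of λ is n − rank(A − λI), which equals the number of Jordan blocks for λ):
  λ = 4: algebraic multiplicity = 4, geometric multiplicity = 3

Determining the block sizes for each eigenvalue:
  λ = 4: 3 blocks summing to 4 forces exactly one block of size 2 and the rest size 1 → block sizes [2, 1, 1]

Assembling the blocks gives a Jordan form
J =
  [4, 1, 0, 0]
  [0, 4, 0, 0]
  [0, 0, 4, 0]
  [0, 0, 0, 4]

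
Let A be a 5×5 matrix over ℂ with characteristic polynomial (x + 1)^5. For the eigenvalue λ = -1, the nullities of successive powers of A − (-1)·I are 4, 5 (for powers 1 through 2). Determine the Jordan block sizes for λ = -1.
Block sizes for λ = -1: [2, 1, 1, 1]

From the dimensions of kernels of powers, the number of Jordan blocks of size at least j is d_j − d_{j−1} where d_j = dim ker(N^j) (with d_0 = 0). Computing the differences gives [4, 1].
The number of blocks of size exactly k is (#blocks of size ≥ k) − (#blocks of size ≥ k + 1), so the partition is: 3 block(s) of size 1, 1 block(s) of size 2.
In nonincreasing order the block sizes are [2, 1, 1, 1].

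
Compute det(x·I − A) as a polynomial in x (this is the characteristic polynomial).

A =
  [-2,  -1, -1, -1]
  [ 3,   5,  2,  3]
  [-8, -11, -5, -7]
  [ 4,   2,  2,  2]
x^4

Expanding det(x·I − A) (e.g. by cofactor expansion or by noting that A is similar to its Jordan form J, which has the same characteristic polynomial as A) gives
  χ_A(x) = x^4
which factors as x^4. The eigenvalues (with algebraic multiplicities) are λ = 0 with multiplicity 4.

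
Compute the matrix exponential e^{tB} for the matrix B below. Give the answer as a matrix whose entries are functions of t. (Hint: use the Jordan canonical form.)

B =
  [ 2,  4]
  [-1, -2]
e^{tB} =
  [2*t + 1, 4*t]
  [-t, 1 - 2*t]

Strategy: write B = P · J · P⁻¹ where J is a Jordan canonical form, so e^{tB} = P · e^{tJ} · P⁻¹, and e^{tJ} can be computed block-by-block.

B has Jordan form
J =
  [0, 1]
  [0, 0]
(up to reordering of blocks).

Per-block formulas:
  For a 2×2 Jordan block J_2(0): exp(t · J_2(0)) = e^(0t)·(I + t·N), where N is the 2×2 nilpotent shift.

After assembling e^{tJ} and conjugating by P, we get:

e^{tB} =
  [2*t + 1, 4*t]
  [-t, 1 - 2*t]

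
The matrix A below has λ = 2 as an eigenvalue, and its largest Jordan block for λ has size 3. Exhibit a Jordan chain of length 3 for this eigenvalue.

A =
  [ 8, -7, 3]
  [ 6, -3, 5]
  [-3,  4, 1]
A Jordan chain for λ = 2 of length 3:
v_1 = (-15, -9, 9)ᵀ
v_2 = (6, 6, -3)ᵀ
v_3 = (1, 0, 0)ᵀ

Let N = A − (2)·I. We want v_3 with N^3 v_3 = 0 but N^2 v_3 ≠ 0; then v_{j-1} := N · v_j for j = 3, …, 2.

Pick v_3 = (1, 0, 0)ᵀ.
Then v_2 = N · v_3 = (6, 6, -3)ᵀ.
Then v_1 = N · v_2 = (-15, -9, 9)ᵀ.

Sanity check: (A − (2)·I) v_1 = (0, 0, 0)ᵀ = 0. ✓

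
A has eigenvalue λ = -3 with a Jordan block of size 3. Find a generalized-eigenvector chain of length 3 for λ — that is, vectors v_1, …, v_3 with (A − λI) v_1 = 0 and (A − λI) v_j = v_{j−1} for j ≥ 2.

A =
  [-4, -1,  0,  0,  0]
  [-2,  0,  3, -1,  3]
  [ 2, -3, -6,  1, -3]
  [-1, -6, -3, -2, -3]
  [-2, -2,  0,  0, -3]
A Jordan chain for λ = -3 of length 3:
v_1 = (3, -3, 3, 12, 6)ᵀ
v_2 = (-1, -2, 2, -1, -2)ᵀ
v_3 = (1, 0, 0, 0, 0)ᵀ

Let N = A − (-3)·I. We want v_3 with N^3 v_3 = 0 but N^2 v_3 ≠ 0; then v_{j-1} := N · v_j for j = 3, …, 2.

Pick v_3 = (1, 0, 0, 0, 0)ᵀ.
Then v_2 = N · v_3 = (-1, -2, 2, -1, -2)ᵀ.
Then v_1 = N · v_2 = (3, -3, 3, 12, 6)ᵀ.

Sanity check: (A − (-3)·I) v_1 = (0, 0, 0, 0, 0)ᵀ = 0. ✓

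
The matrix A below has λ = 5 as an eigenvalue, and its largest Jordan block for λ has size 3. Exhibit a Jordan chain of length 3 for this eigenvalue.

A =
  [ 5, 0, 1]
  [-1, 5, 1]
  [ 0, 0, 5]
A Jordan chain for λ = 5 of length 3:
v_1 = (0, -1, 0)ᵀ
v_2 = (1, 1, 0)ᵀ
v_3 = (0, 0, 1)ᵀ

Let N = A − (5)·I. We want v_3 with N^3 v_3 = 0 but N^2 v_3 ≠ 0; then v_{j-1} := N · v_j for j = 3, …, 2.

Pick v_3 = (0, 0, 1)ᵀ.
Then v_2 = N · v_3 = (1, 1, 0)ᵀ.
Then v_1 = N · v_2 = (0, -1, 0)ᵀ.

Sanity check: (A − (5)·I) v_1 = (0, 0, 0)ᵀ = 0. ✓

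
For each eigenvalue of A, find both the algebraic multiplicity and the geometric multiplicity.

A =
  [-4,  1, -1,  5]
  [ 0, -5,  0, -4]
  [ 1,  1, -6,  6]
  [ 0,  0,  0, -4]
λ = -5: alg = 3, geom = 2; λ = -4: alg = 1, geom = 1

Step 1 — factor the characteristic polynomial to read off the algebraic multiplicities:
  χ_A(x) = (x + 4)*(x + 5)^3

Step 2 — compute geometric multiplicities via the rank-nullity identity g(λ) = n − rank(A − λI):
  rank(A − (-5)·I) = 2, so dim ker(A − (-5)·I) = n − 2 = 2
  rank(A − (-4)·I) = 3, so dim ker(A − (-4)·I) = n − 3 = 1

Summary:
  λ = -5: algebraic multiplicity = 3, geometric multiplicity = 2
  λ = -4: algebraic multiplicity = 1, geometric multiplicity = 1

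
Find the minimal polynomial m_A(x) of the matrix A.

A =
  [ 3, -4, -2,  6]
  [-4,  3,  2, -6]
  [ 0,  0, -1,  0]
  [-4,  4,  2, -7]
x^2 - 1

The characteristic polynomial is χ_A(x) = (x - 1)*(x + 1)^3, so the eigenvalues are known. The minimal polynomial is
  m_A(x) = Π_λ (x − λ)^{k_λ}
where k_λ is the size of the *largest* Jordan block for λ (equivalently, the smallest k with (A − λI)^k v = 0 for every generalised eigenvector v of λ).

  λ = -1: largest Jordan block has size 1, contributing (x + 1)
  λ = 1: largest Jordan block has size 1, contributing (x − 1)

So m_A(x) = (x - 1)*(x + 1) = x^2 - 1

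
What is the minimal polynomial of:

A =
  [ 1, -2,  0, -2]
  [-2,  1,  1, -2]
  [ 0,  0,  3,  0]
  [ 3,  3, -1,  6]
x^3 - 8*x^2 + 21*x - 18

The characteristic polynomial is χ_A(x) = (x - 3)^3*(x - 2), so the eigenvalues are known. The minimal polynomial is
  m_A(x) = Π_λ (x − λ)^{k_λ}
where k_λ is the size of the *largest* Jordan block for λ (equivalently, the smallest k with (A − λI)^k v = 0 for every generalised eigenvector v of λ).

  λ = 2: largest Jordan block has size 1, contributing (x − 2)
  λ = 3: largest Jordan block has size 2, contributing (x − 3)^2

So m_A(x) = (x - 3)^2*(x - 2) = x^3 - 8*x^2 + 21*x - 18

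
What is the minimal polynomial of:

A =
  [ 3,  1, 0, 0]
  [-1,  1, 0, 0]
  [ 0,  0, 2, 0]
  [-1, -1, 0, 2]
x^2 - 4*x + 4

The characteristic polynomial is χ_A(x) = (x - 2)^4, so the eigenvalues are known. The minimal polynomial is
  m_A(x) = Π_λ (x − λ)^{k_λ}
where k_λ is the size of the *largest* Jordan block for λ (equivalently, the smallest k with (A − λI)^k v = 0 for every generalised eigenvector v of λ).

  λ = 2: largest Jordan block has size 2, contributing (x − 2)^2

So m_A(x) = (x - 2)^2 = x^2 - 4*x + 4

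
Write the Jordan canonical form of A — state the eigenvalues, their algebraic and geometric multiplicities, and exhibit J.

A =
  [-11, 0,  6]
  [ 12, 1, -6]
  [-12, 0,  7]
J_1(-5) ⊕ J_1(1) ⊕ J_1(1)

The characteristic polynomial is
  det(x·I − A) = x^3 + 3*x^2 - 9*x + 5 = (x - 1)^2*(x + 5)

Eigenvalues and multiplicities (the geometric multiplicity of λ is n − rank(A − λI), which equals the number of Jordan blocks for λ):
  λ = -5: algebraic multiplicity = 1, geometric multiplicity = 1
  λ = 1: algebraic multiplicity = 2, geometric multiplicity = 2

Determining the block sizes for each eigenvalue:
  λ = -5: one block (gm = 1), so the single block has size am = 1 → block sizes [1]
  λ = 1: gm = am = 2, so every block has size 1 → block sizes [1, 1]

Assembling the blocks gives a Jordan form
J =
  [-5, 0, 0]
  [ 0, 1, 0]
  [ 0, 0, 1]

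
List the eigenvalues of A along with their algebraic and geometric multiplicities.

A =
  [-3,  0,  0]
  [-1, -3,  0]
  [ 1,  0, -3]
λ = -3: alg = 3, geom = 2

Step 1 — factor the characteristic polynomial to read off the algebraic multiplicities:
  χ_A(x) = (x + 3)^3

Step 2 — compute geometric multiplicities via the rank-nullity identity g(λ) = n − rank(A − λI):
  rank(A − (-3)·I) = 1, so dim ker(A − (-3)·I) = n − 1 = 2

Summary:
  λ = -3: algebraic multiplicity = 3, geometric multiplicity = 2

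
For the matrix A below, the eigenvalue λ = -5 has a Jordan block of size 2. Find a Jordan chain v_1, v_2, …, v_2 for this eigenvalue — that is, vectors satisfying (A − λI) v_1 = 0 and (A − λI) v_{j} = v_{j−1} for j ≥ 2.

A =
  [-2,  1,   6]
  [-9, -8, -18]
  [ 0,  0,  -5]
A Jordan chain for λ = -5 of length 2:
v_1 = (3, -9, 0)ᵀ
v_2 = (1, 0, 0)ᵀ

Let N = A − (-5)·I. We want v_2 with N^2 v_2 = 0 but N^1 v_2 ≠ 0; then v_{j-1} := N · v_j for j = 2, …, 2.

Pick v_2 = (1, 0, 0)ᵀ.
Then v_1 = N · v_2 = (3, -9, 0)ᵀ.

Sanity check: (A − (-5)·I) v_1 = (0, 0, 0)ᵀ = 0. ✓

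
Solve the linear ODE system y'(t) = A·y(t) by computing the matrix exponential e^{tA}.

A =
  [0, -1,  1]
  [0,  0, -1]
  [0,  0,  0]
e^{tA} =
  [1, -t, t^2/2 + t]
  [0, 1, -t]
  [0, 0, 1]

Strategy: write A = P · J · P⁻¹ where J is a Jordan canonical form, so e^{tA} = P · e^{tJ} · P⁻¹, and e^{tJ} can be computed block-by-block.

A has Jordan form
J =
  [0, 1, 0]
  [0, 0, 1]
  [0, 0, 0]
(up to reordering of blocks).

Per-block formulas:
  For a 3×3 Jordan block J_3(0): exp(t · J_3(0)) = e^(0t)·(I + t·N + (t^2/2)·N^2), where N is the 3×3 nilpotent shift.

After assembling e^{tJ} and conjugating by P, we get:

e^{tA} =
  [1, -t, t^2/2 + t]
  [0, 1, -t]
  [0, 0, 1]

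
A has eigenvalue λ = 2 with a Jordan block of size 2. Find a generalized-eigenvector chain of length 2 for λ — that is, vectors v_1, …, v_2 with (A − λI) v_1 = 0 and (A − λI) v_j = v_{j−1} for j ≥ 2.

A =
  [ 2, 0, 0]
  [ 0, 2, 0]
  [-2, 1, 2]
A Jordan chain for λ = 2 of length 2:
v_1 = (0, 0, -2)ᵀ
v_2 = (1, 0, 0)ᵀ

Let N = A − (2)·I. We want v_2 with N^2 v_2 = 0 but N^1 v_2 ≠ 0; then v_{j-1} := N · v_j for j = 2, …, 2.

Pick v_2 = (1, 0, 0)ᵀ.
Then v_1 = N · v_2 = (0, 0, -2)ᵀ.

Sanity check: (A − (2)·I) v_1 = (0, 0, 0)ᵀ = 0. ✓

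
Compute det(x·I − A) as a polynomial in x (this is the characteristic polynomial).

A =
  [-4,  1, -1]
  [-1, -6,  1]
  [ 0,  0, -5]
x^3 + 15*x^2 + 75*x + 125

Expanding det(x·I − A) (e.g. by cofactor expansion or by noting that A is similar to its Jordan form J, which has the same characteristic polynomial as A) gives
  χ_A(x) = x^3 + 15*x^2 + 75*x + 125
which factors as (x + 5)^3. The eigenvalues (with algebraic multiplicities) are λ = -5 with multiplicity 3.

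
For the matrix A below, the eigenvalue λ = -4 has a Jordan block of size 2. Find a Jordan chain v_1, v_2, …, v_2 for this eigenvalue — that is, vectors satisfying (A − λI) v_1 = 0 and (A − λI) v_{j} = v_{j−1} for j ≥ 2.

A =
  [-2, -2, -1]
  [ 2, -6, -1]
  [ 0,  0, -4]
A Jordan chain for λ = -4 of length 2:
v_1 = (2, 2, 0)ᵀ
v_2 = (1, 0, 0)ᵀ

Let N = A − (-4)·I. We want v_2 with N^2 v_2 = 0 but N^1 v_2 ≠ 0; then v_{j-1} := N · v_j for j = 2, …, 2.

Pick v_2 = (1, 0, 0)ᵀ.
Then v_1 = N · v_2 = (2, 2, 0)ᵀ.

Sanity check: (A − (-4)·I) v_1 = (0, 0, 0)ᵀ = 0. ✓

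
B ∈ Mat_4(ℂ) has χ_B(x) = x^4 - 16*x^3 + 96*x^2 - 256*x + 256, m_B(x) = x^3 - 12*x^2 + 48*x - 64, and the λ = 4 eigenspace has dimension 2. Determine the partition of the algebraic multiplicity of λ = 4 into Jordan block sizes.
Block sizes for λ = 4: [3, 1]

Step 1 — from the characteristic polynomial, algebraic multiplicity of λ = 4 is 4. From dim ker(B − (4)·I) = 2, there are exactly 2 Jordan blocks for λ = 4.
Step 2 — from the minimal polynomial, the factor (x − 4)^3 tells us the largest block for λ = 4 has size 3.
Step 3 — with total size 4, 2 blocks, and largest block 3, the block sizes (in nonincreasing order) are [3, 1].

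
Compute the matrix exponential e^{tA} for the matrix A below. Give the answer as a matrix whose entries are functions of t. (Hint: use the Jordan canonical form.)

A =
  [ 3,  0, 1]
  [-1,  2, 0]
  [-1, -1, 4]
e^{tA} =
  [-t^2*exp(3*t)/2 + exp(3*t), -t^2*exp(3*t)/2, t^2*exp(3*t)/2 + t*exp(3*t)]
  [t^2*exp(3*t)/2 - t*exp(3*t), t^2*exp(3*t)/2 - t*exp(3*t) + exp(3*t), -t^2*exp(3*t)/2]
  [-t*exp(3*t), -t*exp(3*t), t*exp(3*t) + exp(3*t)]

Strategy: write A = P · J · P⁻¹ where J is a Jordan canonical form, so e^{tA} = P · e^{tJ} · P⁻¹, and e^{tJ} can be computed block-by-block.

A has Jordan form
J =
  [3, 1, 0]
  [0, 3, 1]
  [0, 0, 3]
(up to reordering of blocks).

Per-block formulas:
  For a 3×3 Jordan block J_3(3): exp(t · J_3(3)) = e^(3t)·(I + t·N + (t^2/2)·N^2), where N is the 3×3 nilpotent shift.

After assembling e^{tJ} and conjugating by P, we get:

e^{tA} =
  [-t^2*exp(3*t)/2 + exp(3*t), -t^2*exp(3*t)/2, t^2*exp(3*t)/2 + t*exp(3*t)]
  [t^2*exp(3*t)/2 - t*exp(3*t), t^2*exp(3*t)/2 - t*exp(3*t) + exp(3*t), -t^2*exp(3*t)/2]
  [-t*exp(3*t), -t*exp(3*t), t*exp(3*t) + exp(3*t)]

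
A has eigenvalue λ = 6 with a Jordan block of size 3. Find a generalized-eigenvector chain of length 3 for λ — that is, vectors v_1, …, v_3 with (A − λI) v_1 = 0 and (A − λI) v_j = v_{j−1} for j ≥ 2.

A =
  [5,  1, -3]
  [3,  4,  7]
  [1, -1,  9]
A Jordan chain for λ = 6 of length 3:
v_1 = (1, -2, -1)ᵀ
v_2 = (-1, 3, 1)ᵀ
v_3 = (1, 0, 0)ᵀ

Let N = A − (6)·I. We want v_3 with N^3 v_3 = 0 but N^2 v_3 ≠ 0; then v_{j-1} := N · v_j for j = 3, …, 2.

Pick v_3 = (1, 0, 0)ᵀ.
Then v_2 = N · v_3 = (-1, 3, 1)ᵀ.
Then v_1 = N · v_2 = (1, -2, -1)ᵀ.

Sanity check: (A − (6)·I) v_1 = (0, 0, 0)ᵀ = 0. ✓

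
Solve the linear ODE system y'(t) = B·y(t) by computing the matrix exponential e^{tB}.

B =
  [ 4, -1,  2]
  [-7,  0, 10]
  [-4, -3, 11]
e^{tB} =
  [-t*exp(5*t) + exp(5*t), -t*exp(5*t), 2*t*exp(5*t)]
  [t^2*exp(5*t) - 7*t*exp(5*t), t^2*exp(5*t) - 5*t*exp(5*t) + exp(5*t), -2*t^2*exp(5*t) + 10*t*exp(5*t)]
  [t^2*exp(5*t)/2 - 4*t*exp(5*t), t^2*exp(5*t)/2 - 3*t*exp(5*t), -t^2*exp(5*t) + 6*t*exp(5*t) + exp(5*t)]

Strategy: write B = P · J · P⁻¹ where J is a Jordan canonical form, so e^{tB} = P · e^{tJ} · P⁻¹, and e^{tJ} can be computed block-by-block.

B has Jordan form
J =
  [5, 1, 0]
  [0, 5, 1]
  [0, 0, 5]
(up to reordering of blocks).

Per-block formulas:
  For a 3×3 Jordan block J_3(5): exp(t · J_3(5)) = e^(5t)·(I + t·N + (t^2/2)·N^2), where N is the 3×3 nilpotent shift.

After assembling e^{tJ} and conjugating by P, we get:

e^{tB} =
  [-t*exp(5*t) + exp(5*t), -t*exp(5*t), 2*t*exp(5*t)]
  [t^2*exp(5*t) - 7*t*exp(5*t), t^2*exp(5*t) - 5*t*exp(5*t) + exp(5*t), -2*t^2*exp(5*t) + 10*t*exp(5*t)]
  [t^2*exp(5*t)/2 - 4*t*exp(5*t), t^2*exp(5*t)/2 - 3*t*exp(5*t), -t^2*exp(5*t) + 6*t*exp(5*t) + exp(5*t)]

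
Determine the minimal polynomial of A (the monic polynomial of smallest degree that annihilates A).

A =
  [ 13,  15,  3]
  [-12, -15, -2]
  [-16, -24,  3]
x^3 - x^2 - 21*x + 45

The characteristic polynomial is χ_A(x) = (x - 3)^2*(x + 5), so the eigenvalues are known. The minimal polynomial is
  m_A(x) = Π_λ (x − λ)^{k_λ}
where k_λ is the size of the *largest* Jordan block for λ (equivalently, the smallest k with (A − λI)^k v = 0 for every generalised eigenvector v of λ).

  λ = -5: largest Jordan block has size 1, contributing (x + 5)
  λ = 3: largest Jordan block has size 2, contributing (x − 3)^2

So m_A(x) = (x - 3)^2*(x + 5) = x^3 - x^2 - 21*x + 45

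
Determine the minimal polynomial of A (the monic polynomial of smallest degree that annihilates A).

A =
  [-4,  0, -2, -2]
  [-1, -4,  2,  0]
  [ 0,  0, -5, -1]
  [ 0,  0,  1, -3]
x^2 + 8*x + 16

The characteristic polynomial is χ_A(x) = (x + 4)^4, so the eigenvalues are known. The minimal polynomial is
  m_A(x) = Π_λ (x − λ)^{k_λ}
where k_λ is the size of the *largest* Jordan block for λ (equivalently, the smallest k with (A − λI)^k v = 0 for every generalised eigenvector v of λ).

  λ = -4: largest Jordan block has size 2, contributing (x + 4)^2

So m_A(x) = (x + 4)^2 = x^2 + 8*x + 16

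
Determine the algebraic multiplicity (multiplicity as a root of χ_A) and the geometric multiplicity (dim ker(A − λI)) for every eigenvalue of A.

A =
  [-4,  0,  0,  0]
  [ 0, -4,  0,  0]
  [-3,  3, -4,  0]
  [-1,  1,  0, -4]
λ = -4: alg = 4, geom = 3

Step 1 — factor the characteristic polynomial to read off the algebraic multiplicities:
  χ_A(x) = (x + 4)^4

Step 2 — compute geometric multiplicities via the rank-nullity identity g(λ) = n − rank(A − λI):
  rank(A − (-4)·I) = 1, so dim ker(A − (-4)·I) = n − 1 = 3

Summary:
  λ = -4: algebraic multiplicity = 4, geometric multiplicity = 3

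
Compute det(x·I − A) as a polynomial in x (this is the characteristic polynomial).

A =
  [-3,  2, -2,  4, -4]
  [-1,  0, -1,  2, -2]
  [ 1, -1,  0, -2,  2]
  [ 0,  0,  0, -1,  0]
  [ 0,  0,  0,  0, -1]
x^5 + 5*x^4 + 10*x^3 + 10*x^2 + 5*x + 1

Expanding det(x·I − A) (e.g. by cofactor expansion or by noting that A is similar to its Jordan form J, which has the same characteristic polynomial as A) gives
  χ_A(x) = x^5 + 5*x^4 + 10*x^3 + 10*x^2 + 5*x + 1
which factors as (x + 1)^5. The eigenvalues (with algebraic multiplicities) are λ = -1 with multiplicity 5.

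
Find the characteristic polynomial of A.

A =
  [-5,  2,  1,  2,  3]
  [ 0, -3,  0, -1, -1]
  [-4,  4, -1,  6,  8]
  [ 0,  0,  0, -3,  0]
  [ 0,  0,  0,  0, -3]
x^5 + 15*x^4 + 90*x^3 + 270*x^2 + 405*x + 243

Expanding det(x·I − A) (e.g. by cofactor expansion or by noting that A is similar to its Jordan form J, which has the same characteristic polynomial as A) gives
  χ_A(x) = x^5 + 15*x^4 + 90*x^3 + 270*x^2 + 405*x + 243
which factors as (x + 3)^5. The eigenvalues (with algebraic multiplicities) are λ = -3 with multiplicity 5.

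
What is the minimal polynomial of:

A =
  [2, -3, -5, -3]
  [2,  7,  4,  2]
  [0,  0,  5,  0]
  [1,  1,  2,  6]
x^3 - 15*x^2 + 75*x - 125

The characteristic polynomial is χ_A(x) = (x - 5)^4, so the eigenvalues are known. The minimal polynomial is
  m_A(x) = Π_λ (x − λ)^{k_λ}
where k_λ is the size of the *largest* Jordan block for λ (equivalently, the smallest k with (A − λI)^k v = 0 for every generalised eigenvector v of λ).

  λ = 5: largest Jordan block has size 3, contributing (x − 5)^3

So m_A(x) = (x - 5)^3 = x^3 - 15*x^2 + 75*x - 125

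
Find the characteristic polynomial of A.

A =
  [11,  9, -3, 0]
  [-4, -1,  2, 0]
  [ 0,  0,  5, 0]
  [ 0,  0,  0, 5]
x^4 - 20*x^3 + 150*x^2 - 500*x + 625

Expanding det(x·I − A) (e.g. by cofactor expansion or by noting that A is similar to its Jordan form J, which has the same characteristic polynomial as A) gives
  χ_A(x) = x^4 - 20*x^3 + 150*x^2 - 500*x + 625
which factors as (x - 5)^4. The eigenvalues (with algebraic multiplicities) are λ = 5 with multiplicity 4.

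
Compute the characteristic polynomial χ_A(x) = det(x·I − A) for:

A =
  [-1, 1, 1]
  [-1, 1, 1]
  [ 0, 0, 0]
x^3

Expanding det(x·I − A) (e.g. by cofactor expansion or by noting that A is similar to its Jordan form J, which has the same characteristic polynomial as A) gives
  χ_A(x) = x^3
which factors as x^3. The eigenvalues (with algebraic multiplicities) are λ = 0 with multiplicity 3.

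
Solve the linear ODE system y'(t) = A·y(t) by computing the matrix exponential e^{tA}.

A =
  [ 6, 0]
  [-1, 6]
e^{tA} =
  [exp(6*t), 0]
  [-t*exp(6*t), exp(6*t)]

Strategy: write A = P · J · P⁻¹ where J is a Jordan canonical form, so e^{tA} = P · e^{tJ} · P⁻¹, and e^{tJ} can be computed block-by-block.

A has Jordan form
J =
  [6, 1]
  [0, 6]
(up to reordering of blocks).

Per-block formulas:
  For a 2×2 Jordan block J_2(6): exp(t · J_2(6)) = e^(6t)·(I + t·N), where N is the 2×2 nilpotent shift.

After assembling e^{tJ} and conjugating by P, we get:

e^{tA} =
  [exp(6*t), 0]
  [-t*exp(6*t), exp(6*t)]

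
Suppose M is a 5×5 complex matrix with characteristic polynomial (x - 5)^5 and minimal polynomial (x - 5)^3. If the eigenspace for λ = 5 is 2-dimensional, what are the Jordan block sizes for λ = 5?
Block sizes for λ = 5: [3, 2]

Step 1 — from the characteristic polynomial, algebraic multiplicity of λ = 5 is 5. From dim ker(M − (5)·I) = 2, there are exactly 2 Jordan blocks for λ = 5.
Step 2 — from the minimal polynomial, the factor (x − 5)^3 tells us the largest block for λ = 5 has size 3.
Step 3 — with total size 5, 2 blocks, and largest block 3, the block sizes (in nonincreasing order) are [3, 2].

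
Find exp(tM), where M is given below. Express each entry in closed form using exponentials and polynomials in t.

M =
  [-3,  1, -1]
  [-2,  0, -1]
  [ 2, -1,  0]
e^{tM} =
  [-2*t*exp(-t) + exp(-t), t*exp(-t), -t*exp(-t)]
  [-2*t*exp(-t), t*exp(-t) + exp(-t), -t*exp(-t)]
  [2*t*exp(-t), -t*exp(-t), t*exp(-t) + exp(-t)]

Strategy: write M = P · J · P⁻¹ where J is a Jordan canonical form, so e^{tM} = P · e^{tJ} · P⁻¹, and e^{tJ} can be computed block-by-block.

M has Jordan form
J =
  [-1,  1,  0]
  [ 0, -1,  0]
  [ 0,  0, -1]
(up to reordering of blocks).

Per-block formulas:
  For a 2×2 Jordan block J_2(-1): exp(t · J_2(-1)) = e^(-1t)·(I + t·N), where N is the 2×2 nilpotent shift.
  For a 1×1 block at λ = -1: exp(t · [-1]) = [e^(-1t)].

After assembling e^{tJ} and conjugating by P, we get:

e^{tM} =
  [-2*t*exp(-t) + exp(-t), t*exp(-t), -t*exp(-t)]
  [-2*t*exp(-t), t*exp(-t) + exp(-t), -t*exp(-t)]
  [2*t*exp(-t), -t*exp(-t), t*exp(-t) + exp(-t)]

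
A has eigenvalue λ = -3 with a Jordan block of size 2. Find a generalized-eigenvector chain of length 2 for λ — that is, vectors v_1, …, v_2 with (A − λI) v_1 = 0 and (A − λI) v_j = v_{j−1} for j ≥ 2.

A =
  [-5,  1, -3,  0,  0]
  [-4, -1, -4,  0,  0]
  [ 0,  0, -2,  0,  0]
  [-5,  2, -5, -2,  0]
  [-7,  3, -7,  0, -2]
A Jordan chain for λ = -3 of length 2:
v_1 = (1, 2, 0, 1, 1)ᵀ
v_2 = (2, 5, 0, 1, 0)ᵀ

Let N = A − (-3)·I. We want v_2 with N^2 v_2 = 0 but N^1 v_2 ≠ 0; then v_{j-1} := N · v_j for j = 2, …, 2.

Pick v_2 = (2, 5, 0, 1, 0)ᵀ.
Then v_1 = N · v_2 = (1, 2, 0, 1, 1)ᵀ.

Sanity check: (A − (-3)·I) v_1 = (0, 0, 0, 0, 0)ᵀ = 0. ✓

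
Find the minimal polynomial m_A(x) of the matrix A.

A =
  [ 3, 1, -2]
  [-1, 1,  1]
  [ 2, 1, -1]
x^3 - 3*x^2 + 3*x - 1

The characteristic polynomial is χ_A(x) = (x - 1)^3, so the eigenvalues are known. The minimal polynomial is
  m_A(x) = Π_λ (x − λ)^{k_λ}
where k_λ is the size of the *largest* Jordan block for λ (equivalently, the smallest k with (A − λI)^k v = 0 for every generalised eigenvector v of λ).

  λ = 1: largest Jordan block has size 3, contributing (x − 1)^3

So m_A(x) = (x - 1)^3 = x^3 - 3*x^2 + 3*x - 1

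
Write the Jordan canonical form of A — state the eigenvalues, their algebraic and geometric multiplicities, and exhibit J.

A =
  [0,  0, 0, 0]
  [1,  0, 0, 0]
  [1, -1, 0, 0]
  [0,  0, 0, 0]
J_3(0) ⊕ J_1(0)

The characteristic polynomial is
  det(x·I − A) = x^4

Eigenvalues and multiplicities (the geometric multiplicity of λ is n − rank(A − λI), which equals the number of Jordan blocks for λ):
  λ = 0: algebraic multiplicity = 4, geometric multiplicity = 2

Determining the block sizes for each eigenvalue:
  λ = 0: with am = 4 and gm = 2, the partition is not yet determined (e.g. several partitions of 4 into 2 parts exist). Let N = A − (0)·I. Computing rank(N^1) = 2, rank(N^2) = 1, rank(N^3) = 0; the number of blocks of size ≥ j is rank(N^{j−1}) − rank(N^j), giving [2, 1, 1]. So we have 1 block(s) of size 3, 1 block(s) of size 1 → block sizes [3, 1]

Assembling the blocks gives a Jordan form
J =
  [0, 1, 0, 0]
  [0, 0, 1, 0]
  [0, 0, 0, 0]
  [0, 0, 0, 0]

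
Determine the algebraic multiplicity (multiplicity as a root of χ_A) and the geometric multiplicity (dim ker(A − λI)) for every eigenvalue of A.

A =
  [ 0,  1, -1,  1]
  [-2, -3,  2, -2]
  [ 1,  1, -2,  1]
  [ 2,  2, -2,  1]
λ = -1: alg = 4, geom = 3

Step 1 — factor the characteristic polynomial to read off the algebraic multiplicities:
  χ_A(x) = (x + 1)^4

Step 2 — compute geometric multiplicities via the rank-nullity identity g(λ) = n − rank(A − λI):
  rank(A − (-1)·I) = 1, so dim ker(A − (-1)·I) = n − 1 = 3

Summary:
  λ = -1: algebraic multiplicity = 4, geometric multiplicity = 3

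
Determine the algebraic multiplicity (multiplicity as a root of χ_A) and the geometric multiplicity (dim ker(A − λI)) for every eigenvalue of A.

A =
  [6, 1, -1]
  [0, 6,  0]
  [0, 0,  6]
λ = 6: alg = 3, geom = 2

Step 1 — factor the characteristic polynomial to read off the algebraic multiplicities:
  χ_A(x) = (x - 6)^3

Step 2 — compute geometric multiplicities via the rank-nullity identity g(λ) = n − rank(A − λI):
  rank(A − (6)·I) = 1, so dim ker(A − (6)·I) = n − 1 = 2

Summary:
  λ = 6: algebraic multiplicity = 3, geometric multiplicity = 2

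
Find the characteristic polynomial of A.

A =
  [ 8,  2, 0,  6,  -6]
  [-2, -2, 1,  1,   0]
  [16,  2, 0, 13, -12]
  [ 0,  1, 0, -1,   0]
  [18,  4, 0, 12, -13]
x^5 + 8*x^4 + 22*x^3 + 28*x^2 + 17*x + 4

Expanding det(x·I − A) (e.g. by cofactor expansion or by noting that A is similar to its Jordan form J, which has the same characteristic polynomial as A) gives
  χ_A(x) = x^5 + 8*x^4 + 22*x^3 + 28*x^2 + 17*x + 4
which factors as (x + 1)^4*(x + 4). The eigenvalues (with algebraic multiplicities) are λ = -4 with multiplicity 1, λ = -1 with multiplicity 4.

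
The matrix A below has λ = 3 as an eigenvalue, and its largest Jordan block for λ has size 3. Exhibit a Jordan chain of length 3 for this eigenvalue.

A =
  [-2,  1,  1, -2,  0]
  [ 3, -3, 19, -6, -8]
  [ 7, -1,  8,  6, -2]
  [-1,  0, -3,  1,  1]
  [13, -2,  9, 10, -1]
A Jordan chain for λ = 3 of length 3:
v_1 = (1, 2, 1, -1, 2)ᵀ
v_2 = (3, 7, 3, -3, 5)ᵀ
v_3 = (0, 2, 1, 0, 0)ᵀ

Let N = A − (3)·I. We want v_3 with N^3 v_3 = 0 but N^2 v_3 ≠ 0; then v_{j-1} := N · v_j for j = 3, …, 2.

Pick v_3 = (0, 2, 1, 0, 0)ᵀ.
Then v_2 = N · v_3 = (3, 7, 3, -3, 5)ᵀ.
Then v_1 = N · v_2 = (1, 2, 1, -1, 2)ᵀ.

Sanity check: (A − (3)·I) v_1 = (0, 0, 0, 0, 0)ᵀ = 0. ✓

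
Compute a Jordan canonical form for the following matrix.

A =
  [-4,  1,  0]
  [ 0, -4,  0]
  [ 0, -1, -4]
J_2(-4) ⊕ J_1(-4)

The characteristic polynomial is
  det(x·I − A) = x^3 + 12*x^2 + 48*x + 64 = (x + 4)^3

Eigenvalues and multiplicities (the geometric multiplicity of λ is n − rank(A − λI), which equals the number of Jordan blocks for λ):
  λ = -4: algebraic multiplicity = 3, geometric multiplicity = 2

Determining the block sizes for each eigenvalue:
  λ = -4: 2 blocks summing to 3 forces exactly one block of size 2 and the rest size 1 → block sizes [2, 1]

Assembling the blocks gives a Jordan form
J =
  [-4,  1,  0]
  [ 0, -4,  0]
  [ 0,  0, -4]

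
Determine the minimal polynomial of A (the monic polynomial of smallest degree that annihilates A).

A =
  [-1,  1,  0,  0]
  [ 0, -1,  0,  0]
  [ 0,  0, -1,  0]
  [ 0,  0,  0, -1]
x^2 + 2*x + 1

The characteristic polynomial is χ_A(x) = (x + 1)^4, so the eigenvalues are known. The minimal polynomial is
  m_A(x) = Π_λ (x − λ)^{k_λ}
where k_λ is the size of the *largest* Jordan block for λ (equivalently, the smallest k with (A − λI)^k v = 0 for every generalised eigenvector v of λ).

  λ = -1: largest Jordan block has size 2, contributing (x + 1)^2

So m_A(x) = (x + 1)^2 = x^2 + 2*x + 1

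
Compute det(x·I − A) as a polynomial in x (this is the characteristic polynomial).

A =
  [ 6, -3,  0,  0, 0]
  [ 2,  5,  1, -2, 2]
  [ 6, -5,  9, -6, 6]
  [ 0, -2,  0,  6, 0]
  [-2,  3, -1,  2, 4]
x^5 - 30*x^4 + 360*x^3 - 2160*x^2 + 6480*x - 7776

Expanding det(x·I − A) (e.g. by cofactor expansion or by noting that A is similar to its Jordan form J, which has the same characteristic polynomial as A) gives
  χ_A(x) = x^5 - 30*x^4 + 360*x^3 - 2160*x^2 + 6480*x - 7776
which factors as (x - 6)^5. The eigenvalues (with algebraic multiplicities) are λ = 6 with multiplicity 5.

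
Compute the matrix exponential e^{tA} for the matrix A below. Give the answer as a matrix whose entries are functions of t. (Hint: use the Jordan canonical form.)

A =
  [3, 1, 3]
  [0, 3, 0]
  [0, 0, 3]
e^{tA} =
  [exp(3*t), t*exp(3*t), 3*t*exp(3*t)]
  [0, exp(3*t), 0]
  [0, 0, exp(3*t)]

Strategy: write A = P · J · P⁻¹ where J is a Jordan canonical form, so e^{tA} = P · e^{tJ} · P⁻¹, and e^{tJ} can be computed block-by-block.

A has Jordan form
J =
  [3, 1, 0]
  [0, 3, 0]
  [0, 0, 3]
(up to reordering of blocks).

Per-block formulas:
  For a 1×1 block at λ = 3: exp(t · [3]) = [e^(3t)].
  For a 2×2 Jordan block J_2(3): exp(t · J_2(3)) = e^(3t)·(I + t·N), where N is the 2×2 nilpotent shift.

After assembling e^{tJ} and conjugating by P, we get:

e^{tA} =
  [exp(3*t), t*exp(3*t), 3*t*exp(3*t)]
  [0, exp(3*t), 0]
  [0, 0, exp(3*t)]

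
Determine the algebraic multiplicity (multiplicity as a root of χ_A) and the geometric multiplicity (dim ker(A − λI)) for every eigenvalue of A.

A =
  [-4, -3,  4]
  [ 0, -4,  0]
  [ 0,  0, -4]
λ = -4: alg = 3, geom = 2

Step 1 — factor the characteristic polynomial to read off the algebraic multiplicities:
  χ_A(x) = (x + 4)^3

Step 2 — compute geometric multiplicities via the rank-nullity identity g(λ) = n − rank(A − λI):
  rank(A − (-4)·I) = 1, so dim ker(A − (-4)·I) = n − 1 = 2

Summary:
  λ = -4: algebraic multiplicity = 3, geometric multiplicity = 2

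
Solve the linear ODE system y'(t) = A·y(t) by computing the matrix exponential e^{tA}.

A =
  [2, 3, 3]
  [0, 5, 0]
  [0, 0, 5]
e^{tA} =
  [exp(2*t), exp(5*t) - exp(2*t), exp(5*t) - exp(2*t)]
  [0, exp(5*t), 0]
  [0, 0, exp(5*t)]

Strategy: write A = P · J · P⁻¹ where J is a Jordan canonical form, so e^{tA} = P · e^{tJ} · P⁻¹, and e^{tJ} can be computed block-by-block.

A has Jordan form
J =
  [2, 0, 0]
  [0, 5, 0]
  [0, 0, 5]
(up to reordering of blocks).

Per-block formulas:
  For a 1×1 block at λ = 2: exp(t · [2]) = [e^(2t)].
  For a 1×1 block at λ = 5: exp(t · [5]) = [e^(5t)].

After assembling e^{tJ} and conjugating by P, we get:

e^{tA} =
  [exp(2*t), exp(5*t) - exp(2*t), exp(5*t) - exp(2*t)]
  [0, exp(5*t), 0]
  [0, 0, exp(5*t)]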